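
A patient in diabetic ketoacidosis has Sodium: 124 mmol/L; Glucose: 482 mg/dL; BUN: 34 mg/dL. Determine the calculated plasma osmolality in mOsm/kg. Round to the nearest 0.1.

286.9 mOsm/kg

Calculated osmolality = 2·Na + glucose/18 + BUN/2.8
= 2·124 + 482/18 + 34/2.8
= 248 + 26.78 + 12.14
= 286.92 mOsm/kg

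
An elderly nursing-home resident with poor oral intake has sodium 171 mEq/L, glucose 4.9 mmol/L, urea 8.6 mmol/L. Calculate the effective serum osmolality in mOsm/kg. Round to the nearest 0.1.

Effective osmolality excludes urea (freely permeant across cell membranes):
2·Na + glucose
= 2·171 + 4.9
= 342 + 4.9
= 346.9 mOsm/kg

346.9 mOsm/kg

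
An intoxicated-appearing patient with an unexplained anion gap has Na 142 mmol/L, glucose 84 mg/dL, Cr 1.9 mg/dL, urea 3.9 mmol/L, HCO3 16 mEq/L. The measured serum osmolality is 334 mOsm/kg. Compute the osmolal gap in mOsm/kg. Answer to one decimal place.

Calculated osmolality = 2·Na + glucose/18 + urea
= 2·142 + 84/18 + 3.9
= 284 + 4.67 + 3.90
= 292.57 mOsm/kg ≈ 292.6 mOsm/kg
Osmolar gap = measured − calculated = 334 − 292.6 = 41.4 mOsm/kg

41.4 mOsm/kg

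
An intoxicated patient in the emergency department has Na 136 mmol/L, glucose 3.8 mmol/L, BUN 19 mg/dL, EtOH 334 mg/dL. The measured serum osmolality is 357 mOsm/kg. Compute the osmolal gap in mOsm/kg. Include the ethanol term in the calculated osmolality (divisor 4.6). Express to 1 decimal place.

1.8 mOsm/kg

Calculated osmolality = 2·Na + glucose + BUN/2.8 + ethanol/4.6
= 2·136 + 3.8 + 19/2.8 + 334/4.6
= 272 + 3.80 + 6.79 + 72.61
= 355.2 mOsm/kg ≈ 355.2 mOsm/kg
Osmolar gap = measured − calculated = 357 − 355.2 = 1.8 mOsm/kg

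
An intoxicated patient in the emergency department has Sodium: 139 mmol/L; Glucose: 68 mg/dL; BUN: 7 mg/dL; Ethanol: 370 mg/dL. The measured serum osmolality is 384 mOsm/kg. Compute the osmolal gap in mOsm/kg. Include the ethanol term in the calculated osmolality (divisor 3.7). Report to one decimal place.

Calculated osmolality = 2·Na + glucose/18 + BUN/2.8 + ethanol/3.7
= 2·139 + 68/18 + 7/2.8 + 370/3.7
= 278 + 3.78 + 2.50 + 100
= 384.28 mOsm/kg ≈ 384.3 mOsm/kg
Osmolar gap = measured − calculated = 384 − 384.3 = -0.3 mOsm/kg

-0.3 mOsm/kg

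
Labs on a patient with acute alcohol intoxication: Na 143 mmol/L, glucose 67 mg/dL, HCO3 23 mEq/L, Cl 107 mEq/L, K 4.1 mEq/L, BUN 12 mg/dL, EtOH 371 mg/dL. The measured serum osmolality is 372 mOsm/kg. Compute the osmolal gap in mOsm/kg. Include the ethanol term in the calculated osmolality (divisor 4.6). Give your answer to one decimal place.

-2.7 mOsm/kg

Calculated osmolality = 2·Na + glucose/18 + BUN/2.8 + ethanol/4.6
= 2·143 + 67/18 + 12/2.8 + 371/4.6
= 286 + 3.72 + 4.29 + 80.65
= 374.66 mOsm/kg ≈ 374.7 mOsm/kg
Osmolar gap = measured − calculated = 372 − 374.7 = -2.7 mOsm/kg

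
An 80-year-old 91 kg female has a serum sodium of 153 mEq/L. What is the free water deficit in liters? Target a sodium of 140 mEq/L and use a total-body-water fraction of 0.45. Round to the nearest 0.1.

3.8 L

TBW = 0.45 · 91 = 40.95 L
Free water deficit = TBW · (Na/140 − 1)
= 40.95 · (153/140 − 1)
= 40.95 · 0.0929
= 3.8 L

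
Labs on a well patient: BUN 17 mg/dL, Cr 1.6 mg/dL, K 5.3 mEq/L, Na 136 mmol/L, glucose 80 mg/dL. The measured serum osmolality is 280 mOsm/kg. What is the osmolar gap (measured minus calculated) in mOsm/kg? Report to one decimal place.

-2.5 mOsm/kg

Calculated osmolality = 2·Na + glucose/18 + BUN/2.8
= 2·136 + 80/18 + 17/2.8
= 272 + 4.44 + 6.07
= 282.51 mOsm/kg ≈ 282.5 mOsm/kg
Osmolar gap = measured − calculated = 280 − 282.5 = -2.5 mOsm/kg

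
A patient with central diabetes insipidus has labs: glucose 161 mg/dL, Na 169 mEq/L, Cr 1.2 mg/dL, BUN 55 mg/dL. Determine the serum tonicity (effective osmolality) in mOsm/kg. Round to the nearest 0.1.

Effective osmolality excludes urea (freely permeant across cell membranes):
2·Na + glucose/18
= 2·169 + 161/18
= 338 + 8.94
= 346.94 mOsm/kg

346.9 mOsm/kg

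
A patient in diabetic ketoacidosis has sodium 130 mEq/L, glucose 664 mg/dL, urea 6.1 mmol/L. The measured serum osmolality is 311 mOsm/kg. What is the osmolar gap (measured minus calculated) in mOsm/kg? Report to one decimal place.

8.0 mOsm/kg

Calculated osmolality = 2·Na + glucose/18 + urea
= 2·130 + 664/18 + 6.1
= 260 + 36.89 + 6.10
= 302.99 mOsm/kg ≈ 303.0 mOsm/kg
Osmolar gap = measured − calculated = 311 − 303.0 = 8.0 mOsm/kg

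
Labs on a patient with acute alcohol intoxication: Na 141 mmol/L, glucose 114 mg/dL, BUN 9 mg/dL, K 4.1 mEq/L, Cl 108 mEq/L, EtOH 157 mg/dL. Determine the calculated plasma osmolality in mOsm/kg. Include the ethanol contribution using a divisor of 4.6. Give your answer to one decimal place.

325.7 mOsm/kg

Calculated osmolality = 2·Na + glucose/18 + BUN/2.8 + ethanol/4.6
= 2·141 + 114/18 + 9/2.8 + 157/4.6
= 282 + 6.33 + 3.21 + 34.13
= 325.67 mOsm/kg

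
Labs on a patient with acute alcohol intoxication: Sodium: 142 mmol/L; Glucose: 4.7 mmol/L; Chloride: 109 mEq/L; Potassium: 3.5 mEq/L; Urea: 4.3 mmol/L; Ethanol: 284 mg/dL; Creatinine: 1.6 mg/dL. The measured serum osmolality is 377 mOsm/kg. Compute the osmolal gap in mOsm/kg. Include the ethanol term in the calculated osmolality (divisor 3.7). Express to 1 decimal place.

7.2 mOsm/kg

Calculated osmolality = 2·Na + glucose + urea + ethanol/3.7
= 2·142 + 4.7 + 4.3 + 284/3.7
= 284 + 4.70 + 4.30 + 76.76
= 369.76 mOsm/kg ≈ 369.8 mOsm/kg
Osmolar gap = measured − calculated = 377 − 369.8 = 7.2 mOsm/kg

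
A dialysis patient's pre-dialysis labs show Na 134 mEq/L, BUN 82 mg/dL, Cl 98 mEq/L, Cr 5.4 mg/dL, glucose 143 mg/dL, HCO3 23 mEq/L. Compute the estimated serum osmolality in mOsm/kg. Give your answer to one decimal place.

Calculated osmolality = 2·Na + glucose/18 + BUN/2.8
= 2·134 + 143/18 + 82/2.8
= 268 + 7.94 + 29.29
= 305.23 mOsm/kg

305.2 mOsm/kg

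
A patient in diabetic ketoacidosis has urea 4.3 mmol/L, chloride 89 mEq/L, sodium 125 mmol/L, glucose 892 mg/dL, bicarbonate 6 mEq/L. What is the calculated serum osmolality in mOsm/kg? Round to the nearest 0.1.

Calculated osmolality = 2·Na + glucose/18 + urea
= 2·125 + 892/18 + 4.3
= 250 + 49.56 + 4.30
= 303.86 mOsm/kg

303.9 mOsm/kg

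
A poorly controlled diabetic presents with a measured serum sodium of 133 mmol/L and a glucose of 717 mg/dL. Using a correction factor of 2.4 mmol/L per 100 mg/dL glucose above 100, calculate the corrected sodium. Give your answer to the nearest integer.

Corrected Na = measured Na + 2.4 · (glucose − 100)/100
= 133 + 2.4 · (717 − 100)/100
= 133 + 14.8
= 147.8 mmol/L

148 mmol/L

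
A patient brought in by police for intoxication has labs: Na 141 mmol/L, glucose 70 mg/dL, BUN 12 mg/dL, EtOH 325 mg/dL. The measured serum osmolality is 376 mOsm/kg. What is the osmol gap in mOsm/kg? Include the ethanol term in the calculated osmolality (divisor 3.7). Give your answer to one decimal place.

-2.0 mOsm/kg

Calculated osmolality = 2·Na + glucose/18 + BUN/2.8 + ethanol/3.7
= 2·141 + 70/18 + 12/2.8 + 325/3.7
= 282 + 3.89 + 4.29 + 87.84
= 378.02 mOsm/kg ≈ 378.0 mOsm/kg
Osmolar gap = measured − calculated = 376 − 378.0 = -2.0 mOsm/kg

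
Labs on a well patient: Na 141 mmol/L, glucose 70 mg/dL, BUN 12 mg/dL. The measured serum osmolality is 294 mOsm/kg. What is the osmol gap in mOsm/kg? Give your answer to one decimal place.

3.8 mOsm/kg

Calculated osmolality = 2·Na + glucose/18 + BUN/2.8
= 2·141 + 70/18 + 12/2.8
= 282 + 3.89 + 4.29
= 290.18 mOsm/kg ≈ 290.2 mOsm/kg
Osmolar gap = measured − calculated = 294 − 290.2 = 3.8 mOsm/kg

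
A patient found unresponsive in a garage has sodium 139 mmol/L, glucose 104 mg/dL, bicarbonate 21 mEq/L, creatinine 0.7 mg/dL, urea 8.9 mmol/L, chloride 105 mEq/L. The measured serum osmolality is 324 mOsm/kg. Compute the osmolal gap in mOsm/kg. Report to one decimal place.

Calculated osmolality = 2·Na + glucose/18 + urea
= 2·139 + 104/18 + 8.9
= 278 + 5.78 + 8.90
= 292.68 mOsm/kg ≈ 292.7 mOsm/kg
Osmolar gap = measured − calculated = 324 − 292.7 = 31.3 mOsm/kg

31.3 mOsm/kg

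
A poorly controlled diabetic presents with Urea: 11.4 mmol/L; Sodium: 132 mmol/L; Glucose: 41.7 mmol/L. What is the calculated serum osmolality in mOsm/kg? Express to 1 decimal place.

317.1 mOsm/kg

Calculated osmolality = 2·Na + glucose + urea
= 2·132 + 41.7 + 11.4
= 264 + 41.70 + 11.40
= 317.1 mOsm/kg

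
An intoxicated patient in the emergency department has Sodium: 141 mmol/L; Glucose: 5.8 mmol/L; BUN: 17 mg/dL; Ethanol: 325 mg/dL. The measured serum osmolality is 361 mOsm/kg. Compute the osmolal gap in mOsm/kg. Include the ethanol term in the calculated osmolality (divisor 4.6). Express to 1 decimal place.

Calculated osmolality = 2·Na + glucose + BUN/2.8 + ethanol/4.6
= 2·141 + 5.8 + 17/2.8 + 325/4.6
= 282 + 5.80 + 6.07 + 70.65
= 364.52 mOsm/kg ≈ 364.5 mOsm/kg
Osmolar gap = measured − calculated = 361 − 364.5 = -3.5 mOsm/kg

-3.5 mOsm/kg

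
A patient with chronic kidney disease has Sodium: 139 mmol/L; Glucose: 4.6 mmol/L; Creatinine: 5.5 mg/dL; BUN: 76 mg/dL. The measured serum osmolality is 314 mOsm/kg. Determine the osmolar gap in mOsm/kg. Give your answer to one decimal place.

4.3 mOsm/kg

Calculated osmolality = 2·Na + glucose + BUN/2.8
= 2·139 + 4.6 + 76/2.8
= 278 + 4.60 + 27.14
= 309.74 mOsm/kg ≈ 309.7 mOsm/kg
Osmolar gap = measured − calculated = 314 − 309.7 = 4.3 mOsm/kg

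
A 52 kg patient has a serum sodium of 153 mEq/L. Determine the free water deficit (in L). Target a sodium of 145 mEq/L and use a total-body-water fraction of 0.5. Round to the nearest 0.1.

TBW = 0.5 · 52 = 26 L
Free water deficit = TBW · (Na/145 − 1)
= 26 · (153/145 − 1)
= 26 · 0.0552
= 1.44 L

1.4 L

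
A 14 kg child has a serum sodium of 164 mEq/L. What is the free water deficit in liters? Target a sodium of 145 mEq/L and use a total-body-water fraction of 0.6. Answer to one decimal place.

TBW = 0.6 · 14 = 8.4 L
Free water deficit = TBW · (Na/145 − 1)
= 8.4 · (164/145 − 1)
= 8.4 · 0.131
= 1.1 L

1.1 L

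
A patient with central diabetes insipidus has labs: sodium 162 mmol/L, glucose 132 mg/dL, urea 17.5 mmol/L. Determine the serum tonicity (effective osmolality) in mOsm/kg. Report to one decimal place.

Effective osmolality excludes urea (freely permeant across cell membranes):
2·Na + glucose/18
= 2·162 + 132/18
= 324 + 7.33
= 331.33 mOsm/kg

331.3 mOsm/kg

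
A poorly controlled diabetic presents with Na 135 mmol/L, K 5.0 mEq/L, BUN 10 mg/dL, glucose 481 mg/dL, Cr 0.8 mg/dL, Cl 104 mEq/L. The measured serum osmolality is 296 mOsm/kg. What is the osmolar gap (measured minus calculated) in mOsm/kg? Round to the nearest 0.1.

-4.3 mOsm/kg

Calculated osmolality = 2·Na + glucose/18 + BUN/2.8
= 2·135 + 481/18 + 10/2.8
= 270 + 26.72 + 3.57
= 300.29 mOsm/kg ≈ 300.3 mOsm/kg
Osmolar gap = measured − calculated = 296 − 300.3 = -4.3 mOsm/kg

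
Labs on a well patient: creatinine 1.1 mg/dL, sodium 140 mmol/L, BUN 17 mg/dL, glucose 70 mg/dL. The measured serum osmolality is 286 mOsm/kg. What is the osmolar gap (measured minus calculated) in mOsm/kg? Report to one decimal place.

-4.0 mOsm/kg

Calculated osmolality = 2·Na + glucose/18 + BUN/2.8
= 2·140 + 70/18 + 17/2.8
= 280 + 3.89 + 6.07
= 289.96 mOsm/kg ≈ 290.0 mOsm/kg
Osmolar gap = measured − calculated = 286 − 290.0 = -4.0 mOsm/kg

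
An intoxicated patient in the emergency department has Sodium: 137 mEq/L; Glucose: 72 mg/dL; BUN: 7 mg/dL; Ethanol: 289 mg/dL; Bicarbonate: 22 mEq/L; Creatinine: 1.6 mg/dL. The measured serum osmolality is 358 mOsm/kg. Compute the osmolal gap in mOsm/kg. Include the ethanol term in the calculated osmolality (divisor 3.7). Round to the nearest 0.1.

Calculated osmolality = 2·Na + glucose/18 + BUN/2.8 + ethanol/3.7
= 2·137 + 72/18 + 7/2.8 + 289/3.7
= 274 + 4 + 2.50 + 78.11
= 358.61 mOsm/kg ≈ 358.6 mOsm/kg
Osmolar gap = measured − calculated = 358 − 358.6 = -0.6 mOsm/kg

-0.6 mOsm/kg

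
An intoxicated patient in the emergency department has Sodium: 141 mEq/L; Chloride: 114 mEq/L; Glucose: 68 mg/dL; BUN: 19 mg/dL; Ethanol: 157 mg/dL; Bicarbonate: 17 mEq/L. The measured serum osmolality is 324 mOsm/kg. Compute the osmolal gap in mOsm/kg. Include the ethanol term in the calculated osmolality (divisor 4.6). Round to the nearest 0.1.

-2.7 mOsm/kg

Calculated osmolality = 2·Na + glucose/18 + BUN/2.8 + ethanol/4.6
= 2·141 + 68/18 + 19/2.8 + 157/4.6
= 282 + 3.78 + 6.79 + 34.13
= 326.7 mOsm/kg ≈ 326.7 mOsm/kg
Osmolar gap = measured − calculated = 324 − 326.7 = -2.7 mOsm/kg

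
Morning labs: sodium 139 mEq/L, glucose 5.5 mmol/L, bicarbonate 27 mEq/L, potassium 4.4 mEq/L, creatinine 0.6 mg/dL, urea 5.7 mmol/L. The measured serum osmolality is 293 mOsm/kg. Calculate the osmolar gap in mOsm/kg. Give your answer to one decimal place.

Calculated osmolality = 2·Na + glucose + urea
= 2·139 + 5.5 + 5.7
= 278 + 5.50 + 5.70
= 289.2 mOsm/kg ≈ 289.2 mOsm/kg
Osmolar gap = measured − calculated = 293 − 289.2 = 3.8 mOsm/kg

3.8 mOsm/kg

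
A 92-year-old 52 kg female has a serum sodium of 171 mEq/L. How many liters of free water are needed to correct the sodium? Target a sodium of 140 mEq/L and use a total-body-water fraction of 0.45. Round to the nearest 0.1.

TBW = 0.45 · 52 = 23.4 L
Free water deficit = TBW · (Na/140 − 1)
= 23.4 · (171/140 − 1)
= 23.4 · 0.2214
= 5.18 L

5.2 L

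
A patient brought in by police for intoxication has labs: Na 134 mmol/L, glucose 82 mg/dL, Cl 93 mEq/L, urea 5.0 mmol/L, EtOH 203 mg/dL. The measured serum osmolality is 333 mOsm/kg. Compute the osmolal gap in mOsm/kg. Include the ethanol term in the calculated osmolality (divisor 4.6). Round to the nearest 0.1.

Calculated osmolality = 2·Na + glucose/18 + urea + ethanol/4.6
= 2·134 + 82/18 + 5 + 203/4.6
= 268 + 4.56 + 5 + 44.13
= 321.69 mOsm/kg ≈ 321.7 mOsm/kg
Osmolar gap = measured − calculated = 333 − 321.7 = 11.3 mOsm/kg

11.3 mOsm/kg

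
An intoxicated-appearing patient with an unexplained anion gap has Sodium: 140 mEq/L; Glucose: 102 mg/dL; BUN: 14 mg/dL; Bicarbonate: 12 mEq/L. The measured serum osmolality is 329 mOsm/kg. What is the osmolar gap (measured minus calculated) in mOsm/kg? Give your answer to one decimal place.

38.3 mOsm/kg

Calculated osmolality = 2·Na + glucose/18 + BUN/2.8
= 2·140 + 102/18 + 14/2.8
= 280 + 5.67 + 5
= 290.67 mOsm/kg ≈ 290.7 mOsm/kg
Osmolar gap = measured − calculated = 329 − 290.7 = 38.3 mOsm/kg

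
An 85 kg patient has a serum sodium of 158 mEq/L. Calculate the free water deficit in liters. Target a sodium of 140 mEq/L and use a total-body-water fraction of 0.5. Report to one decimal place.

TBW = 0.5 · 85 = 42.5 L
Free water deficit = TBW · (Na/140 − 1)
= 42.5 · (158/140 − 1)
= 42.5 · 0.1286
= 5.47 L

5.5 L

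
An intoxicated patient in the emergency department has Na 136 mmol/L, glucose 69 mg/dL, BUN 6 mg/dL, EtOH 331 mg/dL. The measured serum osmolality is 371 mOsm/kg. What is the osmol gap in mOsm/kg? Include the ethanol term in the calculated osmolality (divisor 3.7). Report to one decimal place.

Calculated osmolality = 2·Na + glucose/18 + BUN/2.8 + ethanol/3.7
= 2·136 + 69/18 + 6/2.8 + 331/3.7
= 272 + 3.83 + 2.14 + 89.46
= 367.43 mOsm/kg ≈ 367.4 mOsm/kg
Osmolar gap = measured − calculated = 371 − 367.4 = 3.6 mOsm/kg

3.6 mOsm/kg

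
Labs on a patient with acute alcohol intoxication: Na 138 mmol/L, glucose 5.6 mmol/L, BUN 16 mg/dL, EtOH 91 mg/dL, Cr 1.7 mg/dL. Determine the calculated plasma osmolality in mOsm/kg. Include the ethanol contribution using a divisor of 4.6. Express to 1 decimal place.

Calculated osmolality = 2·Na + glucose + BUN/2.8 + ethanol/4.6
= 2·138 + 5.6 + 16/2.8 + 91/4.6
= 276 + 5.60 + 5.71 + 19.78
= 307.09 mOsm/kg

307.1 mOsm/kg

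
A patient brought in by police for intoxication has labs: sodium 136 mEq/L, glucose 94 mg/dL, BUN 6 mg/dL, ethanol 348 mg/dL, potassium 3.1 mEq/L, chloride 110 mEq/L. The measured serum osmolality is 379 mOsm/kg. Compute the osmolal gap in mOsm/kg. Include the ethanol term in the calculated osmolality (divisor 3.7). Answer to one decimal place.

5.6 mOsm/kg

Calculated osmolality = 2·Na + glucose/18 + BUN/2.8 + ethanol/3.7
= 2·136 + 94/18 + 6/2.8 + 348/3.7
= 272 + 5.22 + 2.14 + 94.05
= 373.41 mOsm/kg ≈ 373.4 mOsm/kg
Osmolar gap = measured − calculated = 379 − 373.4 = 5.6 mOsm/kg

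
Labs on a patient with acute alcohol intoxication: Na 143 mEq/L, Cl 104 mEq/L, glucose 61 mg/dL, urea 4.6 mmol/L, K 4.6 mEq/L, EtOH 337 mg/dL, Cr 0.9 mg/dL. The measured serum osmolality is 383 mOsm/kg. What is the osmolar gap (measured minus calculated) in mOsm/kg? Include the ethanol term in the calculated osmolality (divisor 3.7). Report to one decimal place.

Calculated osmolality = 2·Na + glucose/18 + urea + ethanol/3.7
= 2·143 + 61/18 + 4.6 + 337/3.7
= 286 + 3.39 + 4.60 + 91.08
= 385.07 mOsm/kg ≈ 385.1 mOsm/kg
Osmolar gap = measured − calculated = 383 − 385.1 = -2.1 mOsm/kg

-2.1 mOsm/kg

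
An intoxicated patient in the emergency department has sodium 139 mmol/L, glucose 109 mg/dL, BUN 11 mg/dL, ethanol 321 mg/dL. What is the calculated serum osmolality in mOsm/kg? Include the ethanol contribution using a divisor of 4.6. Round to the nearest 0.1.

357.8 mOsm/kg

Calculated osmolality = 2·Na + glucose/18 + BUN/2.8 + ethanol/4.6
= 2·139 + 109/18 + 11/2.8 + 321/4.6
= 278 + 6.06 + 3.93 + 69.78
= 357.77 mOsm/kg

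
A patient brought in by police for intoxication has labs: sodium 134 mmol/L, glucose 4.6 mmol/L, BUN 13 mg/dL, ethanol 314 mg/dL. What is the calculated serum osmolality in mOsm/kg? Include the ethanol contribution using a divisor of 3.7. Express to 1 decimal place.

362.1 mOsm/kg

Calculated osmolality = 2·Na + glucose + BUN/2.8 + ethanol/3.7
= 2·134 + 4.6 + 13/2.8 + 314/3.7
= 268 + 4.60 + 4.64 + 84.86
= 362.1 mOsm/kg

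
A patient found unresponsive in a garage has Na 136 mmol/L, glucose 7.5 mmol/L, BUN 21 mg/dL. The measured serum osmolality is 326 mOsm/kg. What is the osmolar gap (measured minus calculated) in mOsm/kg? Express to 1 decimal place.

Calculated osmolality = 2·Na + glucose + BUN/2.8
= 2·136 + 7.5 + 21/2.8
= 272 + 7.50 + 7.50
= 287 mOsm/kg ≈ 287.0 mOsm/kg
Osmolar gap = measured − calculated = 326 − 287.0 = 39.0 mOsm/kg

39.0 mOsm/kg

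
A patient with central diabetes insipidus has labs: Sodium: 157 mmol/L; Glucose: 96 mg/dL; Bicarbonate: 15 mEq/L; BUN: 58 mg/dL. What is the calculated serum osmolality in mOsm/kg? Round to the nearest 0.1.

340.0 mOsm/kg

Calculated osmolality = 2·Na + glucose/18 + BUN/2.8
= 2·157 + 96/18 + 58/2.8
= 314 + 5.33 + 20.71
= 340.04 mOsm/kg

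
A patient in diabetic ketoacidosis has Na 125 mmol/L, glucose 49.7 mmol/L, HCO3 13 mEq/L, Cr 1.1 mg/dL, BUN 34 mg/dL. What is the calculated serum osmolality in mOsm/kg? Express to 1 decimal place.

311.8 mOsm/kg

Calculated osmolality = 2·Na + glucose + BUN/2.8
= 2·125 + 49.7 + 34/2.8
= 250 + 49.70 + 12.14
= 311.84 mOsm/kg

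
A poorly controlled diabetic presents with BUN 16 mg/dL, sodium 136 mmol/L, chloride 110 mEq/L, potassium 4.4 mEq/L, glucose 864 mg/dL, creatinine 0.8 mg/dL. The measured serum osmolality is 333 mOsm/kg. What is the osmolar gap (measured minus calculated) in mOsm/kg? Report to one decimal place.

7.3 mOsm/kg

Calculated osmolality = 2·Na + glucose/18 + BUN/2.8
= 2·136 + 864/18 + 16/2.8
= 272 + 48 + 5.71
= 325.71 mOsm/kg ≈ 325.7 mOsm/kg
Osmolar gap = measured − calculated = 333 − 325.7 = 7.3 mOsm/kg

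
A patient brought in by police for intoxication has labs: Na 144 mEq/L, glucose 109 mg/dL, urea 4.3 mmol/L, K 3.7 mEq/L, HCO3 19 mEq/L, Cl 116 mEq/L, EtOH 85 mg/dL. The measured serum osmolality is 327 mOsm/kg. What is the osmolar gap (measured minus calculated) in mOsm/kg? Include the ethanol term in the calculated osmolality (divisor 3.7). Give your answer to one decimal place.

Calculated osmolality = 2·Na + glucose/18 + urea + ethanol/3.7
= 2·144 + 109/18 + 4.3 + 85/3.7
= 288 + 6.06 + 4.30 + 22.97
= 321.33 mOsm/kg ≈ 321.3 mOsm/kg
Osmolar gap = measured − calculated = 327 − 321.3 = 5.7 mOsm/kg

5.7 mOsm/kg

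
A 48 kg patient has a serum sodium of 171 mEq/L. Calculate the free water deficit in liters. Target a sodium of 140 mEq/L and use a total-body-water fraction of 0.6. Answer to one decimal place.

6.4 L

TBW = 0.6 · 48 = 28.8 L
Free water deficit = TBW · (Na/140 − 1)
= 28.8 · (171/140 − 1)
= 28.8 · 0.2214
= 6.38 L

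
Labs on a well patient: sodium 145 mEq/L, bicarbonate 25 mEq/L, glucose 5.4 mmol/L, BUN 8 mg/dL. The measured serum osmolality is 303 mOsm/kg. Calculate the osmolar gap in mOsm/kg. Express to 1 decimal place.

4.7 mOsm/kg

Calculated osmolality = 2·Na + glucose + BUN/2.8
= 2·145 + 5.4 + 8/2.8
= 290 + 5.40 + 2.86
= 298.26 mOsm/kg ≈ 298.3 mOsm/kg
Osmolar gap = measured − calculated = 303 − 298.3 = 4.7 mOsm/kg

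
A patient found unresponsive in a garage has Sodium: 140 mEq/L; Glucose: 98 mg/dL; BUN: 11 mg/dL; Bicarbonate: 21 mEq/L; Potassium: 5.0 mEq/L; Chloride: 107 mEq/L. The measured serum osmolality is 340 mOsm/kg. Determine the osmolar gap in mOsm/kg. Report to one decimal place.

Calculated osmolality = 2·Na + glucose/18 + BUN/2.8
= 2·140 + 98/18 + 11/2.8
= 280 + 5.44 + 3.93
= 289.37 mOsm/kg ≈ 289.4 mOsm/kg
Osmolar gap = measured − calculated = 340 − 289.4 = 50.6 mOsm/kg

50.6 mOsm/kg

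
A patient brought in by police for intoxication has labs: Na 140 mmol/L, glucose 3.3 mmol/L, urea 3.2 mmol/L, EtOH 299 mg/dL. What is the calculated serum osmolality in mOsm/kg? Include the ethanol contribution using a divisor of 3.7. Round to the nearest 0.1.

Calculated osmolality = 2·Na + glucose + urea + ethanol/3.7
= 2·140 + 3.3 + 3.2 + 299/3.7
= 280 + 3.30 + 3.20 + 80.81
= 367.31 mOsm/kg

367.3 mOsm/kg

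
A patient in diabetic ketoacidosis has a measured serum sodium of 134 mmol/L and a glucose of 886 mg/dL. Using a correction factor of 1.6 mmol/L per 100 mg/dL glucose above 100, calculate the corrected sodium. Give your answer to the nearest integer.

Corrected Na = measured Na + 1.6 · (glucose − 100)/100
= 134 + 1.6 · (886 − 100)/100
= 134 + 12.6
= 146.6 mmol/L

147 mmol/L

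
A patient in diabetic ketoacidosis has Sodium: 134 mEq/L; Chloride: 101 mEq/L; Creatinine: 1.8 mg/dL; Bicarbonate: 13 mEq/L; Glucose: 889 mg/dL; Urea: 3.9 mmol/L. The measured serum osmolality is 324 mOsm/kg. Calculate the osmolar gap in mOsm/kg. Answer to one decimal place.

Calculated osmolality = 2·Na + glucose/18 + urea
= 2·134 + 889/18 + 3.9
= 268 + 49.39 + 3.90
= 321.29 mOsm/kg ≈ 321.3 mOsm/kg
Osmolar gap = measured − calculated = 324 − 321.3 = 2.7 mOsm/kg

2.7 mOsm/kg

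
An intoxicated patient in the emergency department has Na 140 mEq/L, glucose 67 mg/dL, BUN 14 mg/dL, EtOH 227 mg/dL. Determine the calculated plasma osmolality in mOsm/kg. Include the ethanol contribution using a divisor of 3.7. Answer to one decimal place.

Calculated osmolality = 2·Na + glucose/18 + BUN/2.8 + ethanol/3.7
= 2·140 + 67/18 + 14/2.8 + 227/3.7
= 280 + 3.72 + 5 + 61.35
= 350.07 mOsm/kg

350.1 mOsm/kg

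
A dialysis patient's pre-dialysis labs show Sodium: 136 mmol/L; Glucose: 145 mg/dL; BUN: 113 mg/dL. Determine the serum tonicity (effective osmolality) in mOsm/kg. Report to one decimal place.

280.1 mOsm/kg

Effective osmolality excludes urea (freely permeant across cell membranes):
2·Na + glucose/18
= 2·136 + 145/18
= 272 + 8.06
= 280.06 mOsm/kg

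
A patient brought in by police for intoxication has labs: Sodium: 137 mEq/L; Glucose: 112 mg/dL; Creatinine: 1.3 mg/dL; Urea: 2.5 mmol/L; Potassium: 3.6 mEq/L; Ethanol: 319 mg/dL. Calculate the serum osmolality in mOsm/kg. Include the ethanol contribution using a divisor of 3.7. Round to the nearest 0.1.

Calculated osmolality = 2·Na + glucose/18 + urea + ethanol/3.7
= 2·137 + 112/18 + 2.5 + 319/3.7
= 274 + 6.22 + 2.50 + 86.22
= 368.94 mOsm/kg

368.9 mOsm/kg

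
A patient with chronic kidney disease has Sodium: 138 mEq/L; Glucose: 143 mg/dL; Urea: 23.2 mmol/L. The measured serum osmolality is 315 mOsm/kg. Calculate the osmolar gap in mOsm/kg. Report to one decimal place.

7.9 mOsm/kg

Calculated osmolality = 2·Na + glucose/18 + urea
= 2·138 + 143/18 + 23.2
= 276 + 7.94 + 23.20
= 307.14 mOsm/kg ≈ 307.1 mOsm/kg
Osmolar gap = measured − calculated = 315 − 307.1 = 7.9 mOsm/kg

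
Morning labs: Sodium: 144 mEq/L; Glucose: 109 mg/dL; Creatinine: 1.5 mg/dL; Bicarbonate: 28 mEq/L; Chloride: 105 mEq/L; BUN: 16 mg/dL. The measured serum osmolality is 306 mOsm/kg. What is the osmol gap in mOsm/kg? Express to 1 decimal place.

Calculated osmolality = 2·Na + glucose/18 + BUN/2.8
= 2·144 + 109/18 + 16/2.8
= 288 + 6.06 + 5.71
= 299.77 mOsm/kg ≈ 299.8 mOsm/kg
Osmolar gap = measured − calculated = 306 − 299.8 = 6.2 mOsm/kg

6.2 mOsm/kg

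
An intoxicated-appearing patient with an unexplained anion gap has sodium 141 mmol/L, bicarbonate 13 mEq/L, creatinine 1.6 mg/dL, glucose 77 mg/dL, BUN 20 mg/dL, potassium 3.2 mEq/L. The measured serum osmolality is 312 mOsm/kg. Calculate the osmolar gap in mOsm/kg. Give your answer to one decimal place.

18.6 mOsm/kg

Calculated osmolality = 2·Na + glucose/18 + BUN/2.8
= 2·141 + 77/18 + 20/2.8
= 282 + 4.28 + 7.14
= 293.42 mOsm/kg ≈ 293.4 mOsm/kg
Osmolar gap = measured − calculated = 312 − 293.4 = 18.6 mOsm/kg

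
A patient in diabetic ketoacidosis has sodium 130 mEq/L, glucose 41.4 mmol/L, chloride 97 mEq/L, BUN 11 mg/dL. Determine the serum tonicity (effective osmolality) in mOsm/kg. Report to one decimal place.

301.4 mOsm/kg

Effective osmolality excludes urea (freely permeant across cell membranes):
2·Na + glucose
= 2·130 + 41.4
= 260 + 41.4
= 301.4 mOsm/kg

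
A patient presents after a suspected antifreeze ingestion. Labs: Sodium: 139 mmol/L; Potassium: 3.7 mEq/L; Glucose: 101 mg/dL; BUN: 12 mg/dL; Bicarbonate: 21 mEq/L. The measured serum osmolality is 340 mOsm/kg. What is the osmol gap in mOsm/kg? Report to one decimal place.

52.1 mOsm/kg

Calculated osmolality = 2·Na + glucose/18 + BUN/2.8
= 2·139 + 101/18 + 12/2.8
= 278 + 5.61 + 4.29
= 287.9 mOsm/kg ≈ 287.9 mOsm/kg
Osmolar gap = measured − calculated = 340 − 287.9 = 52.1 mOsm/kg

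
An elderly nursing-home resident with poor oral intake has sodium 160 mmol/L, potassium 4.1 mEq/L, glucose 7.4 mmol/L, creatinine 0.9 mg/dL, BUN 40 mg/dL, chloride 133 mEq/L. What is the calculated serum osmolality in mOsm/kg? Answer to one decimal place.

341.7 mOsm/kg

Calculated osmolality = 2·Na + glucose + BUN/2.8
= 2·160 + 7.4 + 40/2.8
= 320 + 7.40 + 14.29
= 341.69 mOsm/kg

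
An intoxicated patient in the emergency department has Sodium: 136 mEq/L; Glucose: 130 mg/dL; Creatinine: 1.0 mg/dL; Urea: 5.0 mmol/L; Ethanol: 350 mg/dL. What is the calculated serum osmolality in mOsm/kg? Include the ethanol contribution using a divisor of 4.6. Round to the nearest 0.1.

360.3 mOsm/kg

Calculated osmolality = 2·Na + glucose/18 + urea + ethanol/4.6
= 2·136 + 130/18 + 5 + 350/4.6
= 272 + 7.22 + 5 + 76.09
= 360.31 mOsm/kg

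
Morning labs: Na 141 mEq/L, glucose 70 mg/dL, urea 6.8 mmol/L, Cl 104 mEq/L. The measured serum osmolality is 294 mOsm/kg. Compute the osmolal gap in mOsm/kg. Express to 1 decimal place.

Calculated osmolality = 2·Na + glucose/18 + urea
= 2·141 + 70/18 + 6.8
= 282 + 3.89 + 6.80
= 292.69 mOsm/kg ≈ 292.7 mOsm/kg
Osmolar gap = measured − calculated = 294 − 292.7 = 1.3 mOsm/kg

1.3 mOsm/kg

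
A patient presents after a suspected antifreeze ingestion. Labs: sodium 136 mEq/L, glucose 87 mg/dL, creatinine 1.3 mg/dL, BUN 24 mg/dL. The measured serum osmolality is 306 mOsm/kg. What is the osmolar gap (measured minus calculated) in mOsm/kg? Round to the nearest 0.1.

Calculated osmolality = 2·Na + glucose/18 + BUN/2.8
= 2·136 + 87/18 + 24/2.8
= 272 + 4.83 + 8.57
= 285.4 mOsm/kg ≈ 285.4 mOsm/kg
Osmolar gap = measured − calculated = 306 − 285.4 = 20.6 mOsm/kg

20.6 mOsm/kg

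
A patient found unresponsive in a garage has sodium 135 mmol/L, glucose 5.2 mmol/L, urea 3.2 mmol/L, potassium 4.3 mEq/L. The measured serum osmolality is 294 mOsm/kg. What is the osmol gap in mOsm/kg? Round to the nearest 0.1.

15.6 mOsm/kg

Calculated osmolality = 2·Na + glucose + urea
= 2·135 + 5.2 + 3.2
= 270 + 5.20 + 3.20
= 278.4 mOsm/kg ≈ 278.4 mOsm/kg
Osmolar gap = measured − calculated = 294 − 278.4 = 15.6 mOsm/kg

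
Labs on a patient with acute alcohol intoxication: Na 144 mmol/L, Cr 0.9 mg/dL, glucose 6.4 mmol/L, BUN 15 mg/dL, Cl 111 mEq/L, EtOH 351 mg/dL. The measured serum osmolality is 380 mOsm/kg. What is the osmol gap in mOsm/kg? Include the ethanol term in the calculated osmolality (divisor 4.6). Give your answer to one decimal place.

3.9 mOsm/kg

Calculated osmolality = 2·Na + glucose + BUN/2.8 + ethanol/4.6
= 2·144 + 6.4 + 15/2.8 + 351/4.6
= 288 + 6.40 + 5.36 + 76.30
= 376.06 mOsm/kg ≈ 376.1 mOsm/kg
Osmolar gap = measured − calculated = 380 − 376.1 = 3.9 mOsm/kg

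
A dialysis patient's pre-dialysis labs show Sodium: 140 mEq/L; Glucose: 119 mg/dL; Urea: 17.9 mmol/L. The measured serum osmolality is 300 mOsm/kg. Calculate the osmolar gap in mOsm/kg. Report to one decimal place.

Calculated osmolality = 2·Na + glucose/18 + urea
= 2·140 + 119/18 + 17.9
= 280 + 6.61 + 17.90
= 304.51 mOsm/kg ≈ 304.5 mOsm/kg
Osmolar gap = measured − calculated = 300 − 304.5 = -4.5 mOsm/kg

-4.5 mOsm/kg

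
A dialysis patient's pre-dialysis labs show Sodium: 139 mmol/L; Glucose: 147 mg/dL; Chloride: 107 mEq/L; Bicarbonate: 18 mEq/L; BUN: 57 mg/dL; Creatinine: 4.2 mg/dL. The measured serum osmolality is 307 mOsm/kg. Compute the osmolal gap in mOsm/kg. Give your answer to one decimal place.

0.5 mOsm/kg

Calculated osmolality = 2·Na + glucose/18 + BUN/2.8
= 2·139 + 147/18 + 57/2.8
= 278 + 8.17 + 20.36
= 306.53 mOsm/kg ≈ 306.5 mOsm/kg
Osmolar gap = measured − calculated = 307 − 306.5 = 0.5 mOsm/kg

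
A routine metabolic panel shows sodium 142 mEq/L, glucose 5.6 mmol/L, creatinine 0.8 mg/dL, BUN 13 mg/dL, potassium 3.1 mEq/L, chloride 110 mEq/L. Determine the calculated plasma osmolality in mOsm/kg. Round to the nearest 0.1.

Calculated osmolality = 2·Na + glucose + BUN/2.8
= 2·142 + 5.6 + 13/2.8
= 284 + 5.60 + 4.64
= 294.24 mOsm/kg

294.2 mOsm/kg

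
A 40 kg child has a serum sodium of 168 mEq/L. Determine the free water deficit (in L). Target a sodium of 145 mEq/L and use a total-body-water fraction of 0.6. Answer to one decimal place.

3.8 L

TBW = 0.6 · 40 = 24 L
Free water deficit = TBW · (Na/145 − 1)
= 24 · (168/145 − 1)
= 24 · 0.1586
= 3.81 L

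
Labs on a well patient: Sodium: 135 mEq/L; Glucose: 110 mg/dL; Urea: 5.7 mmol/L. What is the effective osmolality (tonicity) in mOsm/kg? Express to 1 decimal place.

276.1 mOsm/kg

Effective osmolality excludes urea (freely permeant across cell membranes):
2·Na + glucose/18
= 2·135 + 110/18
= 270 + 6.11
= 276.11 mOsm/kg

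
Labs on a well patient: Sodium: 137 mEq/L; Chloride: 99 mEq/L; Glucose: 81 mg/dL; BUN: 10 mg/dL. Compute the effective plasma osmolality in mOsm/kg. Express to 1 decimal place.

Effective osmolality excludes urea (freely permeant across cell membranes):
2·Na + glucose/18
= 2·137 + 81/18
= 274 + 4.5
= 278.5 mOsm/kg

278.5 mOsm/kg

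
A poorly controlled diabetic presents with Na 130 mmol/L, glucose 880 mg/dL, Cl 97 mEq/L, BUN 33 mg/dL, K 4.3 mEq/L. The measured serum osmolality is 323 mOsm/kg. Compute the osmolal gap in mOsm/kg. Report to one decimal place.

2.3 mOsm/kg

Calculated osmolality = 2·Na + glucose/18 + BUN/2.8
= 2·130 + 880/18 + 33/2.8
= 260 + 48.89 + 11.79
= 320.68 mOsm/kg ≈ 320.7 mOsm/kg
Osmolar gap = measured − calculated = 323 − 320.7 = 2.3 mOsm/kg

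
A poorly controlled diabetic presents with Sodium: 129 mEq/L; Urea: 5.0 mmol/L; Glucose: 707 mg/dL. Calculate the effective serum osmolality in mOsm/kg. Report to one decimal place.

297.3 mOsm/kg

Effective osmolality excludes urea (freely permeant across cell membranes):
2·Na + glucose/18
= 2·129 + 707/18
= 258 + 39.28
= 297.28 mOsm/kg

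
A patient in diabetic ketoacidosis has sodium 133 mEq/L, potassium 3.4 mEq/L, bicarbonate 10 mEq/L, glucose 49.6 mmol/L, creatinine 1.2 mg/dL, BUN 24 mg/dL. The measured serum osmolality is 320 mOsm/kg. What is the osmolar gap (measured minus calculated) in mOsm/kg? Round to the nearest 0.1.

-4.2 mOsm/kg

Calculated osmolality = 2·Na + glucose + BUN/2.8
= 2·133 + 49.6 + 24/2.8
= 266 + 49.60 + 8.57
= 324.17 mOsm/kg ≈ 324.2 mOsm/kg
Osmolar gap = measured − calculated = 320 − 324.2 = -4.2 mOsm/kg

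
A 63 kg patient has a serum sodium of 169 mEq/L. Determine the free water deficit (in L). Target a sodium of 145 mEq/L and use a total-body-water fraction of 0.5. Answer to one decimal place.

5.2 L

TBW = 0.5 · 63 = 31.5 L
Free water deficit = TBW · (Na/145 − 1)
= 31.5 · (169/145 − 1)
= 31.5 · 0.1655
= 5.21 L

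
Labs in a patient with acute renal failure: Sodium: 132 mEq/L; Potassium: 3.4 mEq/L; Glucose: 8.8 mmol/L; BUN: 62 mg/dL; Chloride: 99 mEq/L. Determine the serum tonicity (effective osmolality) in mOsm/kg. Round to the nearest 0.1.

272.8 mOsm/kg

Effective osmolality excludes urea (freely permeant across cell membranes):
2·Na + glucose
= 2·132 + 8.8
= 264 + 8.8
= 272.8 mOsm/kg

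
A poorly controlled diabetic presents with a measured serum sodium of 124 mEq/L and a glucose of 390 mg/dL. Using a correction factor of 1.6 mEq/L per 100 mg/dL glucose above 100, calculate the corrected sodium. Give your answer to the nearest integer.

Corrected Na = measured Na + 1.6 · (glucose − 100)/100
= 124 + 1.6 · (390 − 100)/100
= 124 + 4.6
= 128.6 mEq/L

129 mEq/L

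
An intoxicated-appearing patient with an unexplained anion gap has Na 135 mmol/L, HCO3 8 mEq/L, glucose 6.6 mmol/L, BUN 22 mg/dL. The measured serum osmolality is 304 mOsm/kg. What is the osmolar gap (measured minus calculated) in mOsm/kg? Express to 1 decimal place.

19.5 mOsm/kg

Calculated osmolality = 2·Na + glucose + BUN/2.8
= 2·135 + 6.6 + 22/2.8
= 270 + 6.60 + 7.86
= 284.46 mOsm/kg ≈ 284.5 mOsm/kg
Osmolar gap = measured − calculated = 304 − 284.5 = 19.5 mOsm/kg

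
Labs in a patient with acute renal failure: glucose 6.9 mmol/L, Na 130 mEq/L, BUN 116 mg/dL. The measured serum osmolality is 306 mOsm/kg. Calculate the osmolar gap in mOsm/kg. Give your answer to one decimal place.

Calculated osmolality = 2·Na + glucose + BUN/2.8
= 2·130 + 6.9 + 116/2.8
= 260 + 6.90 + 41.43
= 308.33 mOsm/kg ≈ 308.3 mOsm/kg
Osmolar gap = measured − calculated = 306 − 308.3 = -2.3 mOsm/kg

-2.3 mOsm/kg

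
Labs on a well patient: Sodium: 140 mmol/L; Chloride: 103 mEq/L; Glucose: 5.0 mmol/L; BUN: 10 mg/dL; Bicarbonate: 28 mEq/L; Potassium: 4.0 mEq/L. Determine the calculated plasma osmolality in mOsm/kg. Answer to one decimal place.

288.6 mOsm/kg

Calculated osmolality = 2·Na + glucose + BUN/2.8
= 2·140 + 5 + 10/2.8
= 280 + 5 + 3.57
= 288.57 mOsm/kg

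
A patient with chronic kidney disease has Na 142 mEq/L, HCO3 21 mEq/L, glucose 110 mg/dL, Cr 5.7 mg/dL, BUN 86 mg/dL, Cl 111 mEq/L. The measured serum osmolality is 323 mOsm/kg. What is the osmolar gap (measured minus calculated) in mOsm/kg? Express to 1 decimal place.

Calculated osmolality = 2·Na + glucose/18 + BUN/2.8
= 2·142 + 110/18 + 86/2.8
= 284 + 6.11 + 30.71
= 320.82 mOsm/kg ≈ 320.8 mOsm/kg
Osmolar gap = measured − calculated = 323 − 320.8 = 2.2 mOsm/kg

2.2 mOsm/kg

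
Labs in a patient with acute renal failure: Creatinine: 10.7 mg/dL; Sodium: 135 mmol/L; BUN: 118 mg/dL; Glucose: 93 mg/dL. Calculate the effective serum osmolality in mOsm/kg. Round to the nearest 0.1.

Effective osmolality excludes urea (freely permeant across cell membranes):
2·Na + glucose/18
= 2·135 + 93/18
= 270 + 5.17
= 275.17 mOsm/kg

275.2 mOsm/kg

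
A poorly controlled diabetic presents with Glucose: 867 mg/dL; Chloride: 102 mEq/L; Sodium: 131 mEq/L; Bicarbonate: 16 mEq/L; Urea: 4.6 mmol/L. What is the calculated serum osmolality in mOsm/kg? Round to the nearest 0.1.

314.8 mOsm/kg

Calculated osmolality = 2·Na + glucose/18 + urea
= 2·131 + 867/18 + 4.6
= 262 + 48.17 + 4.60
= 314.77 mOsm/kg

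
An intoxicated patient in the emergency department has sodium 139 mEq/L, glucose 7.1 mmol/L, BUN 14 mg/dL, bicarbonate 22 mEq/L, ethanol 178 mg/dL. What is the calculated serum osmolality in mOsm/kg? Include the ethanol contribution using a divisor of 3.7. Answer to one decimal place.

Calculated osmolality = 2·Na + glucose + BUN/2.8 + ethanol/3.7
= 2·139 + 7.1 + 14/2.8 + 178/3.7
= 278 + 7.10 + 5 + 48.11
= 338.21 mOsm/kg

338.2 mOsm/kg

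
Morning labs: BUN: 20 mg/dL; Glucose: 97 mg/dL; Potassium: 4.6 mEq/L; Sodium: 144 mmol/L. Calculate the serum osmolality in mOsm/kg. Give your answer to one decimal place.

Calculated osmolality = 2·Na + glucose/18 + BUN/2.8
= 2·144 + 97/18 + 20/2.8
= 288 + 5.39 + 7.14
= 300.53 mOsm/kg

300.5 mOsm/kg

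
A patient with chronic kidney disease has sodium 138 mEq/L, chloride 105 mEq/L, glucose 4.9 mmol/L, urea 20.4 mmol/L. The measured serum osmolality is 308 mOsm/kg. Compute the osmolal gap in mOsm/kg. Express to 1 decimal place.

6.7 mOsm/kg

Calculated osmolality = 2·Na + glucose + urea
= 2·138 + 4.9 + 20.4
= 276 + 4.90 + 20.40
= 301.3 mOsm/kg ≈ 301.3 mOsm/kg
Osmolar gap = measured − calculated = 308 − 301.3 = 6.7 mOsm/kg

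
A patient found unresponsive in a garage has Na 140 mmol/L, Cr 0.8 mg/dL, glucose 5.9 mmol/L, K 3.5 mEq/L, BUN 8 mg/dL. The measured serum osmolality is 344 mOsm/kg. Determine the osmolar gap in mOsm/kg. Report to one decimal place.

55.2 mOsm/kg

Calculated osmolality = 2·Na + glucose + BUN/2.8
= 2·140 + 5.9 + 8/2.8
= 280 + 5.90 + 2.86
= 288.76 mOsm/kg ≈ 288.8 mOsm/kg
Osmolar gap = measured − calculated = 344 − 288.8 = 55.2 mOsm/kg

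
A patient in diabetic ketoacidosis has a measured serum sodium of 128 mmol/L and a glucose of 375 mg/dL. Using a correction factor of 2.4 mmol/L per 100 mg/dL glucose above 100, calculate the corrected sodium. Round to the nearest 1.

135 mmol/L

Corrected Na = measured Na + 2.4 · (glucose − 100)/100
= 128 + 2.4 · (375 − 100)/100
= 128 + 6.6
= 134.6 mmol/L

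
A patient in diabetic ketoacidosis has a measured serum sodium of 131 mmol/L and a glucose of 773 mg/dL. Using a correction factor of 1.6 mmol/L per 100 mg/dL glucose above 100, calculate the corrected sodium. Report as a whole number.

Corrected Na = measured Na + 1.6 · (glucose − 100)/100
= 131 + 1.6 · (773 − 100)/100
= 131 + 10.8
= 141.8 mmol/L

142 mmol/L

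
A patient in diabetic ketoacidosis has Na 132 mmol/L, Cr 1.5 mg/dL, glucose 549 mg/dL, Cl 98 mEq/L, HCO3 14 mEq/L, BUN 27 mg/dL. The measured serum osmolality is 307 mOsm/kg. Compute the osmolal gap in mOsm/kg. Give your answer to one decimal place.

2.9 mOsm/kg

Calculated osmolality = 2·Na + glucose/18 + BUN/2.8
= 2·132 + 549/18 + 27/2.8
= 264 + 30.50 + 9.64
= 304.14 mOsm/kg ≈ 304.1 mOsm/kg
Osmolar gap = measured − calculated = 307 − 304.1 = 2.9 mOsm/kg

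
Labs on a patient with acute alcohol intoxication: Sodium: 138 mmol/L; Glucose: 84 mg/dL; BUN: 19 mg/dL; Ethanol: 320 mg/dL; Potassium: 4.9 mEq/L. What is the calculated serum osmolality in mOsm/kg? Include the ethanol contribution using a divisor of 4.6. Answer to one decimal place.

Calculated osmolality = 2·Na + glucose/18 + BUN/2.8 + ethanol/4.6
= 2·138 + 84/18 + 19/2.8 + 320/4.6
= 276 + 4.67 + 6.79 + 69.57
= 357.03 mOsm/kg

357.0 mOsm/kg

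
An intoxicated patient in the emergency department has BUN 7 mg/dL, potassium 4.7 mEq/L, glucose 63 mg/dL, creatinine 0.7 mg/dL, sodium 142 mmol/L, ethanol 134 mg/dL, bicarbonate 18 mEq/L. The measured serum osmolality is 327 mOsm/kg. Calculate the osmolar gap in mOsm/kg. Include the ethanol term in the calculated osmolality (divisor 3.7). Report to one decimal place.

Calculated osmolality = 2·Na + glucose/18 + BUN/2.8 + ethanol/3.7
= 2·142 + 63/18 + 7/2.8 + 134/3.7
= 284 + 3.50 + 2.50 + 36.22
= 326.22 mOsm/kg ≈ 326.2 mOsm/kg
Osmolar gap = measured − calculated = 327 − 326.2 = 0.8 mOsm/kg

0.8 mOsm/kg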